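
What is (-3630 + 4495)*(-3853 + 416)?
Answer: -2973005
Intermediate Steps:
(-3630 + 4495)*(-3853 + 416) = 865*(-3437) = -2973005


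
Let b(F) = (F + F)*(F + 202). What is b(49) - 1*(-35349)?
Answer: 59947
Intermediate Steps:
b(F) = 2*F*(202 + F) (b(F) = (2*F)*(202 + F) = 2*F*(202 + F))
b(49) - 1*(-35349) = 2*49*(202 + 49) - 1*(-35349) = 2*49*251 + 35349 = 24598 + 35349 = 59947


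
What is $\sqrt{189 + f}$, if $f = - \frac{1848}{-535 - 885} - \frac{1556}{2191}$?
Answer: $\frac{\sqrt{114699019769635}}{777805} \approx 13.769$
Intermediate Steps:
$f = \frac{459862}{777805}$ ($f = - \frac{1848}{-535 - 885} - \frac{1556}{2191} = - \frac{1848}{-1420} - \frac{1556}{2191} = \left(-1848\right) \left(- \frac{1}{1420}\right) - \frac{1556}{2191} = \frac{462}{355} - \frac{1556}{2191} = \frac{459862}{777805} \approx 0.59123$)
$\sqrt{189 + f} = \sqrt{189 + \frac{459862}{777805}} = \sqrt{\frac{147465007}{777805}} = \frac{\sqrt{114699019769635}}{777805}$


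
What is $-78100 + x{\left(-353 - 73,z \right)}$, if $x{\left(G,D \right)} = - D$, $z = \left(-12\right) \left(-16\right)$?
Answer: $-78292$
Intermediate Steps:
$z = 192$
$-78100 + x{\left(-353 - 73,z \right)} = -78100 - 192 = -78292$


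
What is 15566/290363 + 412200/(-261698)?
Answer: -57807018766/37993708187 ≈ -1.5215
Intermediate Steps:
15566/290363 + 412200/(-261698) = 15566*(1/290363) + 412200*(-1/261698) = 15566/290363 - 206100/130849 = -57807018766/37993708187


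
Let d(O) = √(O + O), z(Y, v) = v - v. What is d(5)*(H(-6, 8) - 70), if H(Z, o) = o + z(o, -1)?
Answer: -62*√10 ≈ -196.06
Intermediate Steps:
z(Y, v) = 0
H(Z, o) = o (H(Z, o) = o + 0 = o)
d(O) = √2*√O (d(O) = √(2*O) = √2*√O)
d(5)*(H(-6, 8) - 70) = (√2*√5)*(8 - 70) = √10*(-62) = -62*√10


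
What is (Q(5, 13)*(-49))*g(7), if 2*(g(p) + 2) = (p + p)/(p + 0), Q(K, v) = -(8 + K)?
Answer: -637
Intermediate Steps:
Q(K, v) = -8 - K
g(p) = -1 (g(p) = -2 + ((p + p)/(p + 0))/2 = -2 + ((2*p)/p)/2 = -2 + (½)*2 = -2 + 1 = -1)
(Q(5, 13)*(-49))*g(7) = ((-8 - 1*5)*(-49))*(-1) = ((-8 - 5)*(-49))*(-1) = -13*(-49)*(-1) = 637*(-1) = -637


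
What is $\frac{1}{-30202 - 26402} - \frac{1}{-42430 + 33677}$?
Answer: $\frac{47851}{495454812} \approx 9.658 \cdot 10^{-5}$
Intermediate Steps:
$\frac{1}{-30202 - 26402} - \frac{1}{-42430 + 33677} = \frac{1}{-56604} - \frac{1}{-8753} = - \frac{1}{56604} - - \frac{1}{8753} = - \frac{1}{56604} + \frac{1}{8753} = \frac{47851}{495454812}$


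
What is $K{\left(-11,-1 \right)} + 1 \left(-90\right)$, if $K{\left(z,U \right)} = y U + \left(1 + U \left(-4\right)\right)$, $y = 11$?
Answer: $-96$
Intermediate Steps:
$K{\left(z,U \right)} = 1 + 7 U$ ($K{\left(z,U \right)} = 11 U + \left(1 + U \left(-4\right)\right) = 11 U - \left(-1 + 4 U\right) = 1 + 7 U$)
$K{\left(-11,-1 \right)} + 1 \left(-90\right) = \left(1 + 7 \left(-1\right)\right) + 1 \left(-90\right) = \left(1 - 7\right) - 90 = -6 - 90 = -96$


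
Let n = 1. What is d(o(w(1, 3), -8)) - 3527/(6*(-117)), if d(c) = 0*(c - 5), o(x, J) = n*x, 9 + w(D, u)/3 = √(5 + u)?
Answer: 3527/702 ≈ 5.0242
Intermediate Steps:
w(D, u) = -27 + 3*√(5 + u)
o(x, J) = x (o(x, J) = 1*x = x)
d(c) = 0 (d(c) = 0*(-5 + c) = 0)
d(o(w(1, 3), -8)) - 3527/(6*(-117)) = 0 - 3527/(6*(-117)) = 0 - 3527/(-702) = 0 - 3527*(-1)/702 = 0 - 1*(-3527/702) = 0 + 3527/702 = 3527/702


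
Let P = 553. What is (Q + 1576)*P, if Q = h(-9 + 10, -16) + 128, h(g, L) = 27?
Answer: 957243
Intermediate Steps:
Q = 155 (Q = 27 + 128 = 155)
(Q + 1576)*P = (155 + 1576)*553 = 1731*553 = 957243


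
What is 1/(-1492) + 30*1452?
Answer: 64991519/1492 ≈ 43560.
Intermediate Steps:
1/(-1492) + 30*1452 = -1/1492 + 43560 = 64991519/1492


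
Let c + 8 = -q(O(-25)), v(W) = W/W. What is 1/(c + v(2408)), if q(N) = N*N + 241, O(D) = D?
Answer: -1/873 ≈ -0.0011455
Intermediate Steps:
v(W) = 1
q(N) = 241 + N**2 (q(N) = N**2 + 241 = 241 + N**2)
c = -874 (c = -8 - (241 + (-25)**2) = -8 - (241 + 625) = -8 - 1*866 = -8 - 866 = -874)
1/(c + v(2408)) = 1/(-874 + 1) = 1/(-873) = -1/873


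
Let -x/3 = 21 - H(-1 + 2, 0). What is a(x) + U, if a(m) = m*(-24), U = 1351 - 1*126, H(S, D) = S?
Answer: 2665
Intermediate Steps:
U = 1225 (U = 1351 - 126 = 1225)
x = -60 (x = -3*(21 - (-1 + 2)) = -3*(21 - 1*1) = -3*(21 - 1) = -3*20 = -60)
a(m) = -24*m
a(x) + U = -24*(-60) + 1225 = 1440 + 1225 = 2665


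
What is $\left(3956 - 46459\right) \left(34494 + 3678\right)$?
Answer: $-1622424516$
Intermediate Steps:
$\left(3956 - 46459\right) \left(34494 + 3678\right) = \left(-42503\right) 38172 = -1622424516$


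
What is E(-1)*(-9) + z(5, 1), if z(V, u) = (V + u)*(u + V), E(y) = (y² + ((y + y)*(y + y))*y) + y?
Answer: 72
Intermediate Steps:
E(y) = y + y² + 4*y³ (E(y) = (y² + ((2*y)*(2*y))*y) + y = (y² + (4*y²)*y) + y = (y² + 4*y³) + y = y + y² + 4*y³)
z(V, u) = (V + u)² (z(V, u) = (V + u)*(V + u) = (V + u)²)
E(-1)*(-9) + z(5, 1) = -(1 - 1 + 4*(-1)²)*(-9) + (5 + 1)² = -(1 - 1 + 4*1)*(-9) + 6² = -(1 - 1 + 4)*(-9) + 36 = -1*4*(-9) + 36 = -4*(-9) + 36 = 36 + 36 = 72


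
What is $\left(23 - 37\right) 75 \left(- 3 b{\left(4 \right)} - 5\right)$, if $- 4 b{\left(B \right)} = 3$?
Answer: $\frac{5775}{2} \approx 2887.5$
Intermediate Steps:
$b{\left(B \right)} = - \frac{3}{4}$ ($b{\left(B \right)} = \left(- \frac{1}{4}\right) 3 = - \frac{3}{4}$)
$\left(23 - 37\right) 75 \left(- 3 b{\left(4 \right)} - 5\right) = \left(23 - 37\right) 75 \left(\left(-3\right) \left(- \frac{3}{4}\right) - 5\right) = \left(23 - 37\right) 75 \left(\frac{9}{4} - 5\right) = \left(-14\right) 75 \left(- \frac{11}{4}\right) = \left(-1050\right) \left(- \frac{11}{4}\right) = \frac{5775}{2}$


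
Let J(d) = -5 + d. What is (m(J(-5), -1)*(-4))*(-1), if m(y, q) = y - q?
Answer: -36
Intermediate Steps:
(m(J(-5), -1)*(-4))*(-1) = (((-5 - 5) - 1*(-1))*(-4))*(-1) = ((-10 + 1)*(-4))*(-1) = -9*(-4)*(-1) = 36*(-1) = -36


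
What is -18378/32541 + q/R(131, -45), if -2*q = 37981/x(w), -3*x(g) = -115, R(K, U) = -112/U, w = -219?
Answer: -11155018641/55883744 ≈ -199.61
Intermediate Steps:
x(g) = 115/3 (x(g) = -⅓*(-115) = 115/3)
q = -113943/230 (q = -37981/(2*115/3) = -37981*3/(2*115) = -½*113943/115 = -113943/230 ≈ -495.40)
-18378/32541 + q/R(131, -45) = -18378/32541 - 113943/(230*((-112/(-45)))) = -18378*1/32541 - 113943/(230*((-112*(-1/45)))) = -6126/10847 - 113943/(230*112/45) = -6126/10847 - 113943/230*45/112 = -6126/10847 - 1025487/5152 = -11155018641/55883744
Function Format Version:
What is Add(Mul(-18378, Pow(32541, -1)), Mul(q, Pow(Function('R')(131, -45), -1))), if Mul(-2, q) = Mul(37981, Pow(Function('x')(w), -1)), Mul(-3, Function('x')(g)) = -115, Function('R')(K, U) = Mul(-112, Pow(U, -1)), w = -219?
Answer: Rational(-11155018641, 55883744) ≈ -199.61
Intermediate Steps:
Function('x')(g) = Rational(115, 3) (Function('x')(g) = Mul(Rational(-1, 3), -115) = Rational(115, 3))
q = Rational(-113943, 230) (q = Mul(Rational(-1, 2), Mul(37981, Pow(Rational(115, 3), -1))) = Mul(Rational(-1, 2), Mul(37981, Rational(3, 115))) = Mul(Rational(-1, 2), Rational(113943, 115)) = Rational(-113943, 230) ≈ -495.40)
Add(Mul(-18378, Pow(32541, -1)), Mul(q, Pow(Function('R')(131, -45), -1))) = Add(Mul(-18378, Pow(32541, -1)), Mul(Rational(-113943, 230), Pow(Mul(-112, Pow(-45, -1)), -1))) = Add(Mul(-18378, Rational(1, 32541)), Mul(Rational(-113943, 230), Pow(Mul(-112, Rational(-1, 45)), -1))) = Add(Rational(-6126, 10847), Mul(Rational(-113943, 230), Pow(Rational(112, 45), -1))) = Add(Rational(-6126, 10847), Mul(Rational(-113943, 230), Rational(45, 112))) = Add(Rational(-6126, 10847), Rational(-1025487, 5152)) = Rational(-11155018641, 55883744)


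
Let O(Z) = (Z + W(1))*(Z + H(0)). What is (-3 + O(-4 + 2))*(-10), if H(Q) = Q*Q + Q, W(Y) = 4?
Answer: 70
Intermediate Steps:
H(Q) = Q + Q² (H(Q) = Q² + Q = Q + Q²)
O(Z) = Z*(4 + Z) (O(Z) = (Z + 4)*(Z + 0*(1 + 0)) = (4 + Z)*(Z + 0*1) = (4 + Z)*(Z + 0) = (4 + Z)*Z = Z*(4 + Z))
(-3 + O(-4 + 2))*(-10) = (-3 + (-4 + 2)*(4 + (-4 + 2)))*(-10) = (-3 - 2*(4 - 2))*(-10) = (-3 - 2*2)*(-10) = (-3 - 4)*(-10) = -7*(-10) = 70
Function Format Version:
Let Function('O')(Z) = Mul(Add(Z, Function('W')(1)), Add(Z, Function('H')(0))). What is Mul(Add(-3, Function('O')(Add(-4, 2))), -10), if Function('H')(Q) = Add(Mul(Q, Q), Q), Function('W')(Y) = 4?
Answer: 70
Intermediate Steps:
Function('H')(Q) = Add(Q, Pow(Q, 2)) (Function('H')(Q) = Add(Pow(Q, 2), Q) = Add(Q, Pow(Q, 2)))
Function('O')(Z) = Mul(Z, Add(4, Z)) (Function('O')(Z) = Mul(Add(Z, 4), Add(Z, Mul(0, Add(1, 0)))) = Mul(Add(4, Z), Add(Z, Mul(0, 1))) = Mul(Add(4, Z), Add(Z, 0)) = Mul(Add(4, Z), Z) = Mul(Z, Add(4, Z)))
Mul(Add(-3, Function('O')(Add(-4, 2))), -10) = Mul(Add(-3, Mul(Add(-4, 2), Add(4, Add(-4, 2)))), -10) = Mul(Add(-3, Mul(-2, Add(4, -2))), -10) = Mul(Add(-3, Mul(-2, 2)), -10) = Mul(Add(-3, -4), -10) = Mul(-7, -10) = 70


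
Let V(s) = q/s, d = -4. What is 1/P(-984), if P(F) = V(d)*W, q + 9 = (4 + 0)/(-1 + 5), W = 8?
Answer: 1/16 ≈ 0.062500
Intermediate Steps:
q = -8 (q = -9 + (4 + 0)/(-1 + 5) = -9 + 4/4 = -9 + 4*(1/4) = -9 + 1 = -8)
V(s) = -8/s
P(F) = 16 (P(F) = -8/(-4)*8 = -8*(-1/4)*8 = 2*8 = 16)
1/P(-984) = 1/16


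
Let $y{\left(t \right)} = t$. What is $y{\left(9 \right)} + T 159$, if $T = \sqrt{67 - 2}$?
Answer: $9 + 159 \sqrt{65} \approx 1290.9$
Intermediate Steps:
$T = \sqrt{65} \approx 8.0623$
$y{\left(9 \right)} + T 159 = 9 + \sqrt{65} \cdot 159 = 9 + 159 \sqrt{65}$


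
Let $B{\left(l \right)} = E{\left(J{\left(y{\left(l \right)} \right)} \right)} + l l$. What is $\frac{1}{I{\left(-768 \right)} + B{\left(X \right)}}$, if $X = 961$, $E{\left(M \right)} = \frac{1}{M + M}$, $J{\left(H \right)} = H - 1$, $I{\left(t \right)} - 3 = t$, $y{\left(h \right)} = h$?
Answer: $\frac{1920}{1771691521} \approx 1.0837 \cdot 10^{-6}$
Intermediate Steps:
$I{\left(t \right)} = 3 + t$
$J{\left(H \right)} = -1 + H$
$E{\left(M \right)} = \frac{1}{2 M}$
$B{\left(l \right)} = l^{2} + \frac{1}{2 \left(-1 + l\right)}$ ($B{\left(l \right)} = \frac{1}{2 \left(-1 + l\right)} + l l = \frac{1}{2 \left(-1 + l\right)} + l^{2} = l^{2} + \frac{1}{2 \left(-1 + l\right)}$)
$\frac{1}{I{\left(-768 \right)} + B{\left(X \right)}} = \frac{1}{\left(3 - 768\right) + \frac{1 + 2 \cdot 961^{2} \left(-1 + 961\right)}{2 \left(-1 + 961\right)}} = \frac{1}{-765 + \frac{1 + 2 \cdot 923521 \cdot 960}{2 \cdot 960}} = \frac{1}{-765 + \frac{1}{2} \cdot \frac{1}{960} \left(1 + 1773160320\right)} = \frac{1}{-765 + \frac{1}{2} \cdot \frac{1}{960} \cdot 1773160321} = \frac{1}{-765 + \frac{1773160321}{1920}} = \frac{1}{\frac{1771691521}{1920}} = \frac{1920}{1771691521}$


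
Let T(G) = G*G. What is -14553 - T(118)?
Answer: -28477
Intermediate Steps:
T(G) = G²
-14553 - T(118) = -14553 - 1*118² = -14553 - 1*13924 = -14553 - 13924 = -28477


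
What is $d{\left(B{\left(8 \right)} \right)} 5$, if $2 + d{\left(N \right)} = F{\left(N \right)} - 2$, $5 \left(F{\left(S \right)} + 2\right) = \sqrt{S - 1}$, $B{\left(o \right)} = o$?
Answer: $-30 + \sqrt{7} \approx -27.354$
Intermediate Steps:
$F{\left(S \right)} = -2 + \frac{\sqrt{-1 + S}}{5}$ ($F{\left(S \right)} = -2 + \frac{\sqrt{S - 1}}{5} = -2 + \frac{\sqrt{-1 + S}}{5}$)
$d{\left(N \right)} = -6 + \frac{\sqrt{-1 + N}}{5}$ ($d{\left(N \right)} = -2 + \left(\left(-2 + \frac{\sqrt{-1 + N}}{5}\right) - 2\right) = -2 + \left(-4 + \frac{\sqrt{-1 + N}}{5}\right) = -6 + \frac{\sqrt{-1 + N}}{5}$)
$d{\left(B{\left(8 \right)} \right)} 5 = \left(-6 + \frac{\sqrt{-1 + 8}}{5}\right) 5 = \left(-6 + \frac{\sqrt{7}}{5}\right) 5 = -30 + \sqrt{7}$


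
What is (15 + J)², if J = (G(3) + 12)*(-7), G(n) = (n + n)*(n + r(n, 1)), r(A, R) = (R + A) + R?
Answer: 164025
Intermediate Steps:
r(A, R) = A + 2*R (r(A, R) = (A + R) + R = A + 2*R)
G(n) = 2*n*(2 + 2*n) (G(n) = (n + n)*(n + (n + 2*1)) = (2*n)*(n + (n + 2)) = (2*n)*(n + (2 + n)) = (2*n)*(2 + 2*n) = 2*n*(2 + 2*n))
J = -420 (J = (4*3*(1 + 3) + 12)*(-7) = (4*3*4 + 12)*(-7) = (48 + 12)*(-7) = 60*(-7) = -420)
(15 + J)² = (15 - 420)² = (-405)² = 164025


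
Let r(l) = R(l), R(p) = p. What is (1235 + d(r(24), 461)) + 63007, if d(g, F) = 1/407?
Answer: 26146495/407 ≈ 64242.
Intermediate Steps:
r(l) = l
d(g, F) = 1/407
(1235 + d(r(24), 461)) + 63007 = (1235 + 1/407) + 63007 = 502646/407 + 63007 = 26146495/407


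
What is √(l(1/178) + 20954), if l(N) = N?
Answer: √663906714/178 ≈ 144.75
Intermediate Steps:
√(l(1/178) + 20954) = √(1/178 + 20954) = √(3729813/178) = √663906714/178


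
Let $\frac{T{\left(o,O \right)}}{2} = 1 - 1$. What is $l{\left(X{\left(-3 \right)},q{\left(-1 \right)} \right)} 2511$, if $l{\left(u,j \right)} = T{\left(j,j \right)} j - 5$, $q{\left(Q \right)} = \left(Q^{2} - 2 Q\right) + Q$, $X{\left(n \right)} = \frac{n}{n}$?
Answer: $-12555$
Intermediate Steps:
$T{\left(o,O \right)} = 0$ ($T{\left(o,O \right)} = 2 \left(1 - 1\right) = 2 \cdot 0 = 0$)
$X{\left(n \right)} = 1$
$q{\left(Q \right)} = Q^{2} - Q$
$l{\left(u,j \right)} = -5$ ($l{\left(u,j \right)} = 0 j - 5 = 0 - 5 = -5$)
$l{\left(X{\left(-3 \right)},q{\left(-1 \right)} \right)} 2511 = \left(-5\right) 2511 = -12555$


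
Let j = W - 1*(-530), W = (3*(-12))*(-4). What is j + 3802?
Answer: 4476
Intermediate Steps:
W = 144 (W = -36*(-4) = 144)
j = 674 (j = 144 - 1*(-530) = 144 + 530 = 674)
j + 3802 = 674 + 3802 = 4476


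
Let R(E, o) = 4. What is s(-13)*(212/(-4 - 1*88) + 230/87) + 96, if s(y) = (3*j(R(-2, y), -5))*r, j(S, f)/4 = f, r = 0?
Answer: 96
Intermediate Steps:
j(S, f) = 4*f
s(y) = 0 (s(y) = (3*(4*(-5)))*0 = (3*(-20))*0 = -60*0 = 0)
s(-13)*(212/(-4 - 1*88) + 230/87) + 96 = 0*(212/(-4 - 1*88) + 230/87) + 96 = 0*(212/(-4 - 88) + 230*(1/87)) + 96 = 0*(212/(-92) + 230/87) + 96 = 0*(212*(-1/92) + 230/87) + 96 = 0*(-53/23 + 230/87) + 96 = 0*(679/2001) + 96 = 0 + 96 = 96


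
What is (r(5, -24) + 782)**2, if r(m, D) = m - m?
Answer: 611524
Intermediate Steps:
r(m, D) = 0
(r(5, -24) + 782)**2 = (0 + 782)**2 = 782**2 = 611524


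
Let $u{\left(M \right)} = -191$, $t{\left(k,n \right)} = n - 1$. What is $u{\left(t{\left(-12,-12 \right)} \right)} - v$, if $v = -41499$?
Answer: $41308$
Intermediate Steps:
$t{\left(k,n \right)} = -1 + n$
$u{\left(t{\left(-12,-12 \right)} \right)} - v = -191 - -41499 = -191 + 41499 = 41308$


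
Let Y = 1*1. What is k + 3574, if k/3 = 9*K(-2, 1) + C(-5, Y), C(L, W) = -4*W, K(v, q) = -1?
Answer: 3535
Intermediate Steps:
Y = 1
k = -39 (k = 3*(9*(-1) - 4*1) = 3*(-9 - 4) = 3*(-13) = -39)
k + 3574 = -39 + 3574 = 3535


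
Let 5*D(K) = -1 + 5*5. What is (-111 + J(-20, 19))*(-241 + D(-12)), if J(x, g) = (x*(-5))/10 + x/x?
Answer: 23620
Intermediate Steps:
J(x, g) = 1 - x/2 (J(x, g) = -5*x*(1/10) + 1 = -x/2 + 1 = 1 - x/2)
D(K) = 24/5 (D(K) = (-1 + 5*5)/5 = (-1 + 25)/5 = (1/5)*24 = 24/5)
(-111 + J(-20, 19))*(-241 + D(-12)) = (-111 + (1 - 1/2*(-20)))*(-241 + 24/5) = (-111 + (1 + 10))*(-1181/5) = (-111 + 11)*(-1181/5) = -100*(-1181/5) = 23620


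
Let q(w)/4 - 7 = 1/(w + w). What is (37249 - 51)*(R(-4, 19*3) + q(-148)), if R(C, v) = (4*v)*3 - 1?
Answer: 978549187/37 ≈ 2.6447e+7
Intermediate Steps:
R(C, v) = -1 + 12*v (R(C, v) = 12*v - 1 = -1 + 12*v)
q(w) = 28 + 2/w (q(w) = 28 + 4/(w + w) = 28 + 4/((2*w)) = 28 + 4*(1/(2*w)) = 28 + 2/w)
(37249 - 51)*(R(-4, 19*3) + q(-148)) = (37249 - 51)*((-1 + 12*(19*3)) + (28 + 2/(-148))) = 37198*((-1 + 12*57) + (28 + 2*(-1/148))) = 37198*((-1 + 684) + (28 - 1/74)) = 37198*(683 + 2071/74) = 37198*(52613/74) = 978549187/37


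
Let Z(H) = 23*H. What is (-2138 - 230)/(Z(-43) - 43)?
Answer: 296/129 ≈ 2.2946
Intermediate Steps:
(-2138 - 230)/(Z(-43) - 43) = (-2138 - 230)/(23*(-43) - 43) = -2368/(-989 - 43) = -2368/(-1032) = -2368*(-1/1032) = 296/129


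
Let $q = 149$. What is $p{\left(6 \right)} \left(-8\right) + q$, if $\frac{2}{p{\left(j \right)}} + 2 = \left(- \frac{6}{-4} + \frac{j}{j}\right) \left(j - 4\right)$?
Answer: $\frac{431}{3} \approx 143.67$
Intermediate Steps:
$p{\left(j \right)} = \frac{2}{-12 + \frac{5 j}{2}}$ ($p{\left(j \right)} = \frac{2}{-2 + \left(- \frac{6}{-4} + \frac{j}{j}\right) \left(j - 4\right)} = \frac{2}{-2 + \left(\left(-6\right) \left(- \frac{1}{4}\right) + 1\right) \left(-4 + j\right)} = \frac{2}{-2 + \left(\frac{3}{2} + 1\right) \left(-4 + j\right)} = \frac{2}{-2 + \frac{5 \left(-4 + j\right)}{2}} = \frac{2}{-2 + \left(-10 + \frac{5 j}{2}\right)} = \frac{2}{-12 + \frac{5 j}{2}}$)
$p{\left(6 \right)} \left(-8\right) + q = \frac{4}{-24 + 5 \cdot 6} \left(-8\right) + 149 = \frac{4}{-24 + 30} \left(-8\right) + 149 = \frac{4}{6} \left(-8\right) + 149 = 4 \cdot \frac{1}{6} \left(-8\right) + 149 = \frac{2}{3} \left(-8\right) + 149 = - \frac{16}{3} + 149 = \frac{431}{3}$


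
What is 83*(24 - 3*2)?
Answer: 1494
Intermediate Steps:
83*(24 - 3*2) = 83*(24 - 6) = 83*18 = 1494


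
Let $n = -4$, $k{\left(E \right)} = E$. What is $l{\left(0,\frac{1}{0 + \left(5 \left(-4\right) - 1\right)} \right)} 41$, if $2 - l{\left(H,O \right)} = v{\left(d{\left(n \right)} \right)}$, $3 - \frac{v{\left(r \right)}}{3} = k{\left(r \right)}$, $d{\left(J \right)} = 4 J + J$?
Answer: $-2747$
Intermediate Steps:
$d{\left(J \right)} = 5 J$
$v{\left(r \right)} = 9 - 3 r$
$l{\left(H,O \right)} = -67$ ($l{\left(H,O \right)} = 2 - \left(9 - 3 \cdot 5 \left(-4\right)\right) = 2 - \left(9 - -60\right) = 2 - \left(9 + 60\right) = 2 - 69 = -67$)
$l{\left(0,\frac{1}{0 + \left(5 \left(-4\right) - 1\right)} \right)} 41 = \left(-67\right) 41 = -2747$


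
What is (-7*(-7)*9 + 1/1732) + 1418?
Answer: 3219789/1732 ≈ 1859.0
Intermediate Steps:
(-7*(-7)*9 + 1/1732) + 1418 = (49*9 + 1/1732) + 1418 = (441 + 1/1732) + 1418 = 763813/1732 + 1418 = 3219789/1732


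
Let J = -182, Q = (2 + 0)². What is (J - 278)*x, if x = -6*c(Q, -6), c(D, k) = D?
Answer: 11040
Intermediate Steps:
Q = 4 (Q = 2² = 4)
x = -24 (x = -6*4 = -24)
(J - 278)*x = (-182 - 278)*(-24) = -460*(-24) = 11040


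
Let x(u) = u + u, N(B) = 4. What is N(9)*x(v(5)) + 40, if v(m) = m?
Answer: 80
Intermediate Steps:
x(u) = 2*u
N(9)*x(v(5)) + 40 = 4*(2*5) + 40 = 4*10 + 40 = 40 + 40 = 80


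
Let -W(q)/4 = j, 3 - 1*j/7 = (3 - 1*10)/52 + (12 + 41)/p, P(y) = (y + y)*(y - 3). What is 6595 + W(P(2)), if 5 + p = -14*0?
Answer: 403678/65 ≈ 6210.4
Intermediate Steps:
p = -5 (p = -5 - 14*0 = -5 + 0 = -5)
P(y) = 2*y*(-3 + y) (P(y) = (2*y)*(-3 + y) = 2*y*(-3 + y))
j = 24997/260 (j = 21 - 7*((3 - 1*10)/52 + (12 + 41)/(-5)) = 21 - 7*((3 - 10)*(1/52) + 53*(-1/5)) = 21 - 7*(-7*1/52 - 53/5) = 21 - 7*(-7/52 - 53/5) = 21 - 7*(-2791/260) = 21 + 19537/260 = 24997/260 ≈ 96.142)
W(q) = -24997/65 (W(q) = -4*24997/260 = -24997/65)
6595 + W(P(2)) = 6595 - 24997/65 = 403678/65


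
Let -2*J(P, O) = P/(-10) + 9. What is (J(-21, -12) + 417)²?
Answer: 67716441/400 ≈ 1.6929e+5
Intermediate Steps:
J(P, O) = -9/2 + P/20 (J(P, O) = -(P/(-10) + 9)/2 = -(P*(-⅒) + 9)/2 = -(-P/10 + 9)/2 = -(9 - P/10)/2 = -9/2 + P/20)
(J(-21, -12) + 417)² = ((-9/2 + (1/20)*(-21)) + 417)² = ((-9/2 - 21/20) + 417)² = (-111/20 + 417)² = (8229/20)² = 67716441/400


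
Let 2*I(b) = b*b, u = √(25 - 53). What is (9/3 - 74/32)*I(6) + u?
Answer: 99/8 + 2*I*√7 ≈ 12.375 + 5.2915*I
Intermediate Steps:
u = 2*I*√7 (u = √(-28) = 2*I*√7 ≈ 5.2915*I)
I(b) = b²/2 (I(b) = (b*b)/2 = b²/2)
(9/3 - 74/32)*I(6) + u = (9/3 - 74/32)*((½)*6²) + 2*I*√7 = (9*(⅓) - 74*1/32)*((½)*36) + 2*I*√7 = (3 - 37/16)*18 + 2*I*√7 = (11/16)*18 + 2*I*√7 = 99/8 + 2*I*√7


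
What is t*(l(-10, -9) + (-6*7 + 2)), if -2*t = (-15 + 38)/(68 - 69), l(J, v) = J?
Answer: -575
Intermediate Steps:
t = 23/2 (t = -(-15 + 38)/(2*(68 - 69)) = -23/(2*(-1)) = -23*(-1)/2 = -1/2*(-23) = 23/2 ≈ 11.500)
t*(l(-10, -9) + (-6*7 + 2)) = 23*(-10 + (-6*7 + 2))/2 = 23*(-10 + (-42 + 2))/2 = 23*(-10 - 40)/2 = (23/2)*(-50) = -575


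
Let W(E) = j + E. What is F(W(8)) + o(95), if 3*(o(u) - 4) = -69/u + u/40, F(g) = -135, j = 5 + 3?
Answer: -297427/2280 ≈ -130.45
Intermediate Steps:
j = 8
W(E) = 8 + E
o(u) = 4 - 23/u + u/120 (o(u) = 4 + (-69/u + u/40)/3 = 4 + (-23/u + u/120) = 4 - 23/u + u/120)
F(W(8)) + o(95) = -135 + (4 - 23/95 + (1/120)*95) = -135 + (4 - 23*1/95 + 19/24) = -135 + (4 - 23/95 + 19/24) = -135 + 10373/2280 = -297427/2280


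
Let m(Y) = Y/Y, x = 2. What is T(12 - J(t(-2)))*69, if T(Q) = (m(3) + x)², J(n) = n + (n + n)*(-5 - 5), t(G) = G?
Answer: 621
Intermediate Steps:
J(n) = -19*n (J(n) = n + (2*n)*(-10) = n - 20*n = -19*n)
m(Y) = 1
T(Q) = 9 (T(Q) = (1 + 2)² = 3² = 9)
T(12 - J(t(-2)))*69 = 9*69 = 621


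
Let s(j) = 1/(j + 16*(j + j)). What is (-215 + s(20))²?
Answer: 20135326201/435600 ≈ 46224.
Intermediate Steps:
s(j) = 1/(33*j) (s(j) = 1/(j + 16*(2*j)) = 1/(j + 32*j) = 1/(33*j))
(-215 + s(20))² = (-215 + (1/33)/20)² = (-215 + (1/33)*(1/20))² = (-215 + 1/660)² = (-141899/660)² = 20135326201/435600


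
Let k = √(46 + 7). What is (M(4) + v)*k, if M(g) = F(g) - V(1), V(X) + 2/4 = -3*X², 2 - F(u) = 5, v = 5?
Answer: 11*√53/2 ≈ 40.041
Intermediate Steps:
F(u) = -3 (F(u) = 2 - 1*5 = 2 - 5 = -3)
V(X) = -½ - 3*X²
k = √53 ≈ 7.2801
M(g) = ½ (M(g) = -3 - (-½ - 3*1²) = -3 - (-½ - 3*1) = -3 - (-½ - 3) = -3 - 1*(-7/2) = -3 + 7/2 = ½)
(M(4) + v)*k = (½ + 5)*√53 = 11*√53/2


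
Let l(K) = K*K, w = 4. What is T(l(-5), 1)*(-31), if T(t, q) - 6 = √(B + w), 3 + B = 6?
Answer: -186 - 31*√7 ≈ -268.02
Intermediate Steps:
B = 3 (B = -3 + 6 = 3)
l(K) = K²
T(t, q) = 6 + √7 (T(t, q) = 6 + √(3 + 4) = 6 + √7)
T(l(-5), 1)*(-31) = (6 + √7)*(-31) = -186 - 31*√7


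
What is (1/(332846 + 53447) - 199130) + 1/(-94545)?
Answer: -7272640134925798/36522071685 ≈ -1.9913e+5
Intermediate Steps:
(1/(332846 + 53447) - 199130) + 1/(-94545) = (1/386293 - 199130) - 1/94545 = -76922525089/386293 - 1/94545 = -7272640134925798/36522071685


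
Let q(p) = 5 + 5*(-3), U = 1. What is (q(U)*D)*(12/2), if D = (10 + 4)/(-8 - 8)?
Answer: 105/2 ≈ 52.500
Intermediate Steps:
D = -7/8 (D = 14/(-16) = 14*(-1/16) = -7/8 ≈ -0.87500)
q(p) = -10 (q(p) = 5 - 15 = -10)
(q(U)*D)*(12/2) = (-10*(-7/8))*(12/2) = 35*(12*(1/2))/4 = (35/4)*6 = 105/2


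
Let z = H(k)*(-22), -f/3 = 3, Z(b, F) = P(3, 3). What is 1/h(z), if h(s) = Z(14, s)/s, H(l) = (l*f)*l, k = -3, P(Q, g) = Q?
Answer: 594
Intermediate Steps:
Z(b, F) = 3
f = -9 (f = -3*3 = -9)
H(l) = -9*l**2 (H(l) = (l*(-9))*l = (-9*l)*l = -9*l**2)
z = 1782 (z = -9*(-3)**2*(-22) = -9*9*(-22) = -81*(-22) = 1782)
h(s) = 3/s
1/h(z) = 1/(3/1782) = 1/(3*(1/1782)) = 1/(1/594) = 594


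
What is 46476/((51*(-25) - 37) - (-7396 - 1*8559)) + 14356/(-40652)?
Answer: 46642429/16535201 ≈ 2.8208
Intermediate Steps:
46476/((51*(-25) - 37) - (-7396 - 1*8559)) + 14356/(-40652) = 46476/((-1275 - 37) - (-7396 - 8559)) + 14356*(-1/40652) = 46476/(-1312 - 1*(-15955)) - 3589/10163 = 46476/(-1312 + 15955) - 3589/10163 = 46476/14643 - 3589/10163 = 46476*(1/14643) - 3589/10163 = 5164/1627 - 3589/10163 = 46642429/16535201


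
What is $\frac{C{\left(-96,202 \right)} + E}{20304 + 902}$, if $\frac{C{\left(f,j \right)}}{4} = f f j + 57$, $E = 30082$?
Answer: $\frac{3738419}{10603} \approx 352.58$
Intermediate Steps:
$C{\left(f,j \right)} = 228 + 4 j f^{2}$ ($C{\left(f,j \right)} = 4 \left(f f j + 57\right) = 4 \left(f^{2} j + 57\right) = 4 \left(j f^{2} + 57\right) = 4 \left(57 + j f^{2}\right) = 228 + 4 j f^{2}$)
$\frac{C{\left(-96,202 \right)} + E}{20304 + 902} = \frac{\left(228 + 4 \cdot 202 \left(-96\right)^{2}\right) + 30082}{20304 + 902} = \frac{\left(228 + 4 \cdot 202 \cdot 9216\right) + 30082}{21206} = \left(\left(228 + 7446528\right) + 30082\right) \frac{1}{21206} = \left(7446756 + 30082\right) \frac{1}{21206} = 7476838 \cdot \frac{1}{21206} = \frac{3738419}{10603}$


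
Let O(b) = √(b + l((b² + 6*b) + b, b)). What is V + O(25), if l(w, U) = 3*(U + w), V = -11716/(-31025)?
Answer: 1562966/31025 ≈ 50.378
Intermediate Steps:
V = 11716/31025 (V = -11716*(-1/31025) = 11716/31025 ≈ 0.37763)
l(w, U) = 3*U + 3*w
O(b) = √(3*b² + 25*b) (O(b) = √(b + (3*b + 3*((b² + 6*b) + b))) = √(b + (3*b + 3*(b² + 7*b))) = √(b + (3*b + (3*b² + 21*b))) = √(b + (3*b² + 24*b)) = √(3*b² + 25*b))
V + O(25) = 11716/31025 + √(25*(25 + 3*25)) = 11716/31025 + √(25*(25 + 75)) = 11716/31025 + √(25*100) = 11716/31025 + √2500 = 11716/31025 + 50 = 1562966/31025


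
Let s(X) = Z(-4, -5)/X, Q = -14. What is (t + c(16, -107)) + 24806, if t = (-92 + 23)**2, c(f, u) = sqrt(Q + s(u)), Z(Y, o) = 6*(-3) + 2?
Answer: 29567 + I*sqrt(158574)/107 ≈ 29567.0 + 3.7216*I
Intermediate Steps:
Z(Y, o) = -16 (Z(Y, o) = -18 + 2 = -16)
s(X) = -16/X
c(f, u) = sqrt(-14 - 16/u)
t = 4761 (t = (-69)**2 = 4761)
(t + c(16, -107)) + 24806 = (4761 + sqrt(-14 - 16/(-107))) + 24806 = (4761 + sqrt(-14 - 16*(-1/107))) + 24806 = (4761 + sqrt(-14 + 16/107)) + 24806 = (4761 + sqrt(-1482/107)) + 24806 = (4761 + I*sqrt(158574)/107) + 24806 = 29567 + I*sqrt(158574)/107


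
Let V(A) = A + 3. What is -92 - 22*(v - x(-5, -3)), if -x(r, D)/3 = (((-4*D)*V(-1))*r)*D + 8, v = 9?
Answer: -24578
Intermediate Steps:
V(A) = 3 + A
x(r, D) = -24 + 24*r*D² (x(r, D) = -3*((((-4*D)*(3 - 1))*r)*D + 8) = -3*(((-4*D*2)*r)*D + 8) = -3*(((-8*D)*r)*D + 8) = -3*((-8*D*r)*D + 8) = -3*(-8*r*D² + 8) = -3*(8 - 8*r*D²) = -24 + 24*r*D²)
-92 - 22*(v - x(-5, -3)) = -92 - 22*(9 - (-24 + 24*(-5)*(-3)²)) = -92 - 22*(9 - (-24 + 24*(-5)*9)) = -92 - 22*(9 - (-24 - 1080)) = -92 - 22*(9 - 1*(-1104)) = -92 - 22*(9 + 1104) = -92 - 22*1113 = -92 - 24486 = -24578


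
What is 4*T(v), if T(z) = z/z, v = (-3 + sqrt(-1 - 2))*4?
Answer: 4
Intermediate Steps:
v = -12 + 4*I*sqrt(3) (v = (-3 + sqrt(-3))*4 = (-3 + I*sqrt(3))*4 = -12 + 4*I*sqrt(3) ≈ -12.0 + 6.9282*I)
T(z) = 1
4*T(v) = 4*1 = 4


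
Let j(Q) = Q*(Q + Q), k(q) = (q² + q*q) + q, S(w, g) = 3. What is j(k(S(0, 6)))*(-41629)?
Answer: -36716778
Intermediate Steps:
k(q) = q + 2*q² (k(q) = (q² + q²) + q = 2*q² + q = q + 2*q²)
j(Q) = 2*Q² (j(Q) = Q*(2*Q) = 2*Q²)
j(k(S(0, 6)))*(-41629) = (2*(3*(1 + 2*3))²)*(-41629) = (2*(3*(1 + 6))²)*(-41629) = (2*(3*7)²)*(-41629) = (2*21²)*(-41629) = (2*441)*(-41629) = 882*(-41629) = -36716778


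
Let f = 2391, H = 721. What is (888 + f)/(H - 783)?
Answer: -3279/62 ≈ -52.887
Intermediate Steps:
(888 + f)/(H - 783) = (888 + 2391)/(721 - 783) = 3279/(-62) = 3279*(-1/62) = -3279/62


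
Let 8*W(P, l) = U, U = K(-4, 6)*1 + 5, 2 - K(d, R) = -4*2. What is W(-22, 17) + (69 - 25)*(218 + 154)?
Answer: 130959/8 ≈ 16370.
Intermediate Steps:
K(d, R) = 10 (K(d, R) = 2 - (-4)*2 = 2 - 1*(-8) = 2 + 8 = 10)
U = 15 (U = 10*1 + 5 = 10 + 5 = 15)
W(P, l) = 15/8 (W(P, l) = (⅛)*15 = 15/8)
W(-22, 17) + (69 - 25)*(218 + 154) = 15/8 + (69 - 25)*(218 + 154) = 15/8 + 44*372 = 15/8 + 16368 = 130959/8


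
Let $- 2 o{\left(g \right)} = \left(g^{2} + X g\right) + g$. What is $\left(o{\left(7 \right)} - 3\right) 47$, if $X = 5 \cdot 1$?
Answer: $- \frac{4559}{2} \approx -2279.5$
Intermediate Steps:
$X = 5$
$o{\left(g \right)} = - 3 g - \frac{g^{2}}{2}$ ($o{\left(g \right)} = - \frac{\left(g^{2} + 5 g\right) + g}{2} = - \frac{g^{2} + 6 g}{2} = - 3 g - \frac{g^{2}}{2}$)
$\left(o{\left(7 \right)} - 3\right) 47 = \left(\left(- \frac{1}{2}\right) 7 \left(6 + 7\right) - 3\right) 47 = \left(\left(- \frac{1}{2}\right) 7 \cdot 13 - 3\right) 47 = \left(- \frac{91}{2} - 3\right) 47 = \left(- \frac{97}{2}\right) 47 = - \frac{4559}{2}$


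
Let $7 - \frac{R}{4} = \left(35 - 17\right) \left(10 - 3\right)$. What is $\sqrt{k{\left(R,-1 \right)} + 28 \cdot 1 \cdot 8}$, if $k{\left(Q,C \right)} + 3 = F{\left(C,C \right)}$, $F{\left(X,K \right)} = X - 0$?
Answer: $2 \sqrt{55} \approx 14.832$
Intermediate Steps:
$F{\left(X,K \right)} = X$ ($F{\left(X,K \right)} = X + 0 = X$)
$R = -476$ ($R = 28 - 4 \left(35 - 17\right) \left(10 - 3\right) = 28 - 4 \cdot 18 \cdot 7 = 28 - 504 = -476$)
$k{\left(Q,C \right)} = -3 + C$
$\sqrt{k{\left(R,-1 \right)} + 28 \cdot 1 \cdot 8} = \sqrt{\left(-3 - 1\right) + 28 \cdot 1 \cdot 8} = \sqrt{-4 + 28 \cdot 8} = \sqrt{-4 + 224} = \sqrt{220} = 2 \sqrt{55}$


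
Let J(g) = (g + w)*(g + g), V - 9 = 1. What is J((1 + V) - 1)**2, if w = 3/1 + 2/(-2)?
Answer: 57600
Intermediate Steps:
V = 10 (V = 9 + 1 = 10)
w = 2 (w = 3*1 + 2*(-1/2) = 3 - 1 = 2)
J(g) = 2*g*(2 + g) (J(g) = (g + 2)*(g + g) = (2 + g)*(2*g) = 2*g*(2 + g))
J((1 + V) - 1)**2 = (2*((1 + 10) - 1)*(2 + ((1 + 10) - 1)))**2 = (2*(11 - 1)*(2 + (11 - 1)))**2 = (2*10*(2 + 10))**2 = (2*10*12)**2 = 240**2 = 57600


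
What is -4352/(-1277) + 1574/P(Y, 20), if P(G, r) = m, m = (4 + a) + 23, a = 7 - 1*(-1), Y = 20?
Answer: 2162318/44695 ≈ 48.379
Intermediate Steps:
a = 8 (a = 7 + 1 = 8)
m = 35 (m = (4 + 8) + 23 = 12 + 23 = 35)
P(G, r) = 35
-4352/(-1277) + 1574/P(Y, 20) = -4352/(-1277) + 1574/35 = -4352*(-1/1277) + 1574*(1/35) = 4352/1277 + 1574/35 = 2162318/44695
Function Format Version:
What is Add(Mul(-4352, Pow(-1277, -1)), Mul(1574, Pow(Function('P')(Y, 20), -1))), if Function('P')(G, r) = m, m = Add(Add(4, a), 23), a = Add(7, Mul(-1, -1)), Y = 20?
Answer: Rational(2162318, 44695) ≈ 48.379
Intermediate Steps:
a = 8 (a = Add(7, 1) = 8)
m = 35 (m = Add(Add(4, 8), 23) = Add(12, 23) = 35)
Function('P')(G, r) = 35
Add(Mul(-4352, Pow(-1277, -1)), Mul(1574, Pow(Function('P')(Y, 20), -1))) = Add(Mul(-4352, Pow(-1277, -1)), Mul(1574, Pow(35, -1))) = Add(Mul(-4352, Rational(-1, 1277)), Mul(1574, Rational(1, 35))) = Add(Rational(4352, 1277), Rational(1574, 35)) = Rational(2162318, 44695)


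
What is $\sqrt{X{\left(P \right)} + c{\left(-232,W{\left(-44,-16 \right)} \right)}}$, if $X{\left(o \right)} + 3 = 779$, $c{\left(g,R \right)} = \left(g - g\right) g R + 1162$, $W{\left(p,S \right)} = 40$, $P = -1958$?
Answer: $\sqrt{1938} \approx 44.023$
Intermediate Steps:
$c{\left(g,R \right)} = 1162$ ($c{\left(g,R \right)} = 0 g R + 1162 = 0 R + 1162 = 0 + 1162 = 1162$)
$X{\left(o \right)} = 776$ ($X{\left(o \right)} = -3 + 779 = 776$)
$\sqrt{X{\left(P \right)} + c{\left(-232,W{\left(-44,-16 \right)} \right)}} = \sqrt{776 + 1162} = \sqrt{1938}$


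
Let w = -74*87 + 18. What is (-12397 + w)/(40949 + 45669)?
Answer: -18817/86618 ≈ -0.21724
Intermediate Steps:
w = -6420 (w = -6438 + 18 = -6420)
(-12397 + w)/(40949 + 45669) = (-12397 - 6420)/(40949 + 45669) = -18817/86618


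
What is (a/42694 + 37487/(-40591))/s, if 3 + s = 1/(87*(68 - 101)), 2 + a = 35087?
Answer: 506257047153/14927994414556 ≈ 0.033913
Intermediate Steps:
a = 35085 (a = -2 + 35087 = 35085)
s = -8614/2871 (s = -3 + 1/(87*(68 - 101)) = -3 + 1/(87*(-33)) = -3 + 1/(-2871) = -3 - 1/2871 = -8614/2871 ≈ -3.0003)
(a/42694 + 37487/(-40591))/s = (35085/42694 + 37487/(-40591))/(-8614/2871) = (35085*(1/42694) + 37487*(-1/40591))*(-2871/8614) = (35085/42694 - 37487/40591)*(-2871/8614) = -176334743/1732992154*(-2871/8614) = 506257047153/14927994414556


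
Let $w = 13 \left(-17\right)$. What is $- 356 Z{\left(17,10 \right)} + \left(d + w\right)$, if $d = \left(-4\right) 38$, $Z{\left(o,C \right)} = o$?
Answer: $-6425$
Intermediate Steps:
$d = -152$
$w = -221$
$- 356 Z{\left(17,10 \right)} + \left(d + w\right) = \left(-356\right) 17 - 373 = -6052 - 373 = -6425$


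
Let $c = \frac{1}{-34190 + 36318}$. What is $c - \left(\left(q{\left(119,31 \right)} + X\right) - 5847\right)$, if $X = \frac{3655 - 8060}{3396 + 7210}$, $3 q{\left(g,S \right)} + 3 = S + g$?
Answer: $\frac{65433869855}{11284784} \approx 5798.4$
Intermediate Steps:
$q{\left(g,S \right)} = -1 + \frac{S}{3} + \frac{g}{3}$ ($q{\left(g,S \right)} = -1 + \frac{S + g}{3} = -1 + \left(\frac{S}{3} + \frac{g}{3}\right) = -1 + \frac{S}{3} + \frac{g}{3}$)
$X = - \frac{4405}{10606} \approx -0.41533$
$c = \frac{1}{2128} \approx 0.00046992$
$c - \left(\left(q{\left(119,31 \right)} + X\right) - 5847\right) = \frac{1}{2128} - \left(\left(\left(-1 + \frac{1}{3} \cdot 31 + \frac{1}{3} \cdot 119\right) - \frac{4405}{10606}\right) - 5847\right) = \frac{1}{2128} - \left(\left(\left(-1 + \frac{31}{3} + \frac{119}{3}\right) - \frac{4405}{10606}\right) - 5847\right) = \frac{1}{2128} - \left(\left(49 - \frac{4405}{10606}\right) - 5847\right) = \frac{1}{2128} - \left(\frac{515289}{10606} - 5847\right) = \frac{1}{2128} - - \frac{61497993}{10606} = \frac{1}{2128} + \frac{61497993}{10606} = \frac{65433869855}{11284784}$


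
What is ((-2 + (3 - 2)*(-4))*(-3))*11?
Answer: 198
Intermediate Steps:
((-2 + (3 - 2)*(-4))*(-3))*11 = ((-2 + 1*(-4))*(-3))*11 = ((-2 - 4)*(-3))*11 = -6*(-3)*11 = 18*11 = 198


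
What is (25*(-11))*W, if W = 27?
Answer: -7425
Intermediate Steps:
(25*(-11))*W = (25*(-11))*27 = -275*27 = -7425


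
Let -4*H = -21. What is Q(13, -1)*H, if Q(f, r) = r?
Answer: -21/4 ≈ -5.2500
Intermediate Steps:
H = 21/4 (H = -¼*(-21) = 21/4 ≈ 5.2500)
Q(13, -1)*H = -1*21/4 = -21/4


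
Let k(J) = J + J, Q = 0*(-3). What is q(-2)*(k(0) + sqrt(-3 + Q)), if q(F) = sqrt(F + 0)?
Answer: -sqrt(6) ≈ -2.4495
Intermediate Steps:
Q = 0
k(J) = 2*J
q(F) = sqrt(F)
q(-2)*(k(0) + sqrt(-3 + Q)) = sqrt(-2)*(2*0 + sqrt(-3 + 0)) = (I*sqrt(2))*(0 + sqrt(-3)) = (I*sqrt(2))*(0 + I*sqrt(3)) = (I*sqrt(2))*(I*sqrt(3)) = -sqrt(6)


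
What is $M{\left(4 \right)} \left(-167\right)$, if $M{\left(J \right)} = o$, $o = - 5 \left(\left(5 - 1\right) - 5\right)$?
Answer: $-835$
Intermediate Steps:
$o = 5$ ($o = - 5 \left(\left(5 - 1\right) - 5\right) = - 5 \left(4 - 5\right) = \left(-5\right) \left(-1\right) = 5$)
$M{\left(J \right)} = 5$
$M{\left(4 \right)} \left(-167\right) = 5 \left(-167\right) = -835$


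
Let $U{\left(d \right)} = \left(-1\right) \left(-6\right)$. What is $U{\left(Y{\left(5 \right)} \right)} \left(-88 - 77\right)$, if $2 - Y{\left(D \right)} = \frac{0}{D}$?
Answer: $-990$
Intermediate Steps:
$Y{\left(D \right)} = 2$ ($Y{\left(D \right)} = 2 - \frac{0}{D} = 2 - 0 = 2 + 0 = 2$)
$U{\left(d \right)} = 6$
$U{\left(Y{\left(5 \right)} \right)} \left(-88 - 77\right) = 6 \left(-88 - 77\right) = 6 \left(-165\right) = -990$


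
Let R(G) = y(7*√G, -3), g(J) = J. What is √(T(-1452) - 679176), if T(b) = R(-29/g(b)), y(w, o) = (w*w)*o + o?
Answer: I*√328724057/22 ≈ 824.13*I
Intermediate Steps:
y(w, o) = o + o*w² (y(w, o) = w²*o + o = o*w² + o = o + o*w²)
R(G) = -3 - 147*G (R(G) = -3*(1 + (7*√G)²) = -3*(1 + 49*G) = -3 - 147*G)
T(b) = -3 + 4263/b (T(b) = -3 - (-4263)/b = -3 + 4263/b)
√(T(-1452) - 679176) = √((-3 + 4263/(-1452)) - 679176) = √((-3 + 4263*(-1/1452)) - 679176) = √((-3 - 1421/484) - 679176) = √(-2873/484 - 679176) = √(-328724057/484) = I*√328724057/22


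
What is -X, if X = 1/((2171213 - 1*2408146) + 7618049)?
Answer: -1/7381116 ≈ -1.3548e-7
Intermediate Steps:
X = 1/7381116 (X = 1/((2171213 - 2408146) + 7618049) = 1/(-236933 + 7618049) = 1/7381116 ≈ 1.3548e-7)
-X = -1*1/7381116 = -1/7381116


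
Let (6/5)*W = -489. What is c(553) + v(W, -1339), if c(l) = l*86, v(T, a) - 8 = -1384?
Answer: 46182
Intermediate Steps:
W = -815/2 (W = (⅚)*(-489) = -815/2 ≈ -407.50)
v(T, a) = -1376 (v(T, a) = 8 - 1384 = -1376)
c(l) = 86*l
c(553) + v(W, -1339) = 86*553 - 1376 = 47558 - 1376 = 46182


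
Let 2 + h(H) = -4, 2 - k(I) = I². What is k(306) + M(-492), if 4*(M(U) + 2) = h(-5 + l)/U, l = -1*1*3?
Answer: -30712607/328 ≈ -93636.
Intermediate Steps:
l = -3 (l = -1*3 = -3)
k(I) = 2 - I²
h(H) = -6 (h(H) = -2 - 4 = -6)
M(U) = -2 - 3/(2*U) (M(U) = -2 + (-6/U)/4 = -2 - 3/(2*U))
k(306) + M(-492) = (2 - 1*306²) + (-2 - 3/2/(-492)) = (2 - 1*93636) + (-2 - 3/2*(-1/492)) = (2 - 93636) + (-2 + 1/328) = -93634 - 655/328 = -30712607/328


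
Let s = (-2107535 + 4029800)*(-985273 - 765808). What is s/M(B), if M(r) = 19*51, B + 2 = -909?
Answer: -1122013906155/323 ≈ -3.4737e+9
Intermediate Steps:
B = -911 (B = -2 - 909 = -911)
M(r) = 969
s = -3366041718465 (s = 1922265*(-1751081) = -3366041718465)
s/M(B) = -3366041718465/969 = -3366041718465*1/969 = -1122013906155/323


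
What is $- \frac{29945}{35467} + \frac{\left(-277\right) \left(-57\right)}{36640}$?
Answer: $- \frac{537196337}{1299510880} \approx -0.41338$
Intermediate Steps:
$- \frac{29945}{35467} + \frac{\left(-277\right) \left(-57\right)}{36640} = \left(-29945\right) \frac{1}{35467} + 15789 \cdot \frac{1}{36640} = - \frac{29945}{35467} + \frac{15789}{36640} = - \frac{537196337}{1299510880}$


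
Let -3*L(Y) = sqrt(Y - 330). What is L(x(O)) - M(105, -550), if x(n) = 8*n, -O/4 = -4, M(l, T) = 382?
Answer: -382 - I*sqrt(202)/3 ≈ -382.0 - 4.7376*I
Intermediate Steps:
O = 16 (O = -4*(-4) = 16)
L(Y) = -sqrt(-330 + Y)/3 (L(Y) = -sqrt(Y - 330)/3 = -sqrt(-330 + Y)/3)
L(x(O)) - M(105, -550) = -sqrt(-330 + 8*16)/3 - 1*382 = -sqrt(-330 + 128)/3 - 382 = -I*sqrt(202)/3 - 382 = -382 - I*sqrt(202)/3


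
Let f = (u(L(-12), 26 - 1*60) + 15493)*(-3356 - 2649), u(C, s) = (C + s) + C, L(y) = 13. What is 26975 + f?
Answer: -92960450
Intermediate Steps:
u(C, s) = s + 2*C
f = -92987425 (f = (((26 - 1*60) + 2*13) + 15493)*(-3356 - 2649) = (((26 - 60) + 26) + 15493)*(-6005) = ((-34 + 26) + 15493)*(-6005) = (-8 + 15493)*(-6005) = 15485*(-6005) = -92987425)
26975 + f = 26975 - 92987425 = -92960450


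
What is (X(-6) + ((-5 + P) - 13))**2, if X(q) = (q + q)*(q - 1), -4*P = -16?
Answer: 4900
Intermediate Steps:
P = 4 (P = -1/4*(-16) = 4)
X(q) = 2*q*(-1 + q) (X(q) = (2*q)*(-1 + q) = 2*q*(-1 + q))
(X(-6) + ((-5 + P) - 13))**2 = (2*(-6)*(-1 - 6) + ((-5 + 4) - 13))**2 = (2*(-6)*(-7) + (-1 - 13))**2 = (84 - 14)**2 = 70**2 = 4900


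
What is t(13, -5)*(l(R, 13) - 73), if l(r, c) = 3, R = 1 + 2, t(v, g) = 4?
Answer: -280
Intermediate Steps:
R = 3
t(13, -5)*(l(R, 13) - 73) = 4*(3 - 73) = 4*(-70) = -280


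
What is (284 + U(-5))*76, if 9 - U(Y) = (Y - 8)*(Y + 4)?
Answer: 21280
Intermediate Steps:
U(Y) = 9 - (-8 + Y)*(4 + Y) (U(Y) = 9 - (Y - 8)*(Y + 4) = 9 - (-8 + Y)*(4 + Y))
(284 + U(-5))*76 = (284 + (41 - 1*(-5)**2 + 4*(-5)))*76 = (284 + (41 - 1*25 - 20))*76 = (284 + (41 - 25 - 20))*76 = (284 - 4)*76 = 280*76 = 21280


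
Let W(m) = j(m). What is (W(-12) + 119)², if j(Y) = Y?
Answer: 11449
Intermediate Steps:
W(m) = m
(W(-12) + 119)² = (-12 + 119)² = 107² = 11449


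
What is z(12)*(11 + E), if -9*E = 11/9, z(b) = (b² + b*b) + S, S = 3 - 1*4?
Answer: 252560/81 ≈ 3118.0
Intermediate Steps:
S = -1 (S = 3 - 4 = -1)
z(b) = -1 + 2*b² (z(b) = (b² + b*b) - 1 = (b² + b²) - 1 = 2*b² - 1 = -1 + 2*b²)
E = -11/81 (E = -11/(9*9) = -⅑*11/9 = -11/81 ≈ -0.13580)
z(12)*(11 + E) = (-1 + 2*12²)*(11 - 11/81) = (-1 + 2*144)*(880/81) = (-1 + 288)*(880/81) = 287*(880/81) = 252560/81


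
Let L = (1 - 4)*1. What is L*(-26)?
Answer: 78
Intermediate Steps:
L = -3 (L = -3*1 = -3)
L*(-26) = -3*(-26) = 78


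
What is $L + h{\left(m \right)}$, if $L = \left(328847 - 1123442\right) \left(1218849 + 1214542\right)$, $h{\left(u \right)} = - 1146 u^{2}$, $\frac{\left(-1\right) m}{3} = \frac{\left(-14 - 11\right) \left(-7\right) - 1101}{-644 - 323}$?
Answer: $- \frac{1808050996450708869}{935089} \approx -1.9336 \cdot 10^{12}$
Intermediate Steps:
$m = - \frac{2778}{967}$ ($m = - 3 \frac{\left(-14 - 11\right) \left(-7\right) - 1101}{-644 - 323} = - 3 \frac{\left(-25\right) \left(-7\right) - 1101}{-967} = - 3 \left(175 - 1101\right) \left(- \frac{1}{967}\right) = - 3 \left(\left(-926\right) \left(- \frac{1}{967}\right)\right) = \left(-3\right) \frac{926}{967} = - \frac{2778}{967} \approx -2.8728$)
$L = -1933560321645$ ($L = \left(-794595\right) 2433391 = -1933560321645$)
$L + h{\left(m \right)} = -1933560321645 - 1146 \left(- \frac{2778}{967}\right)^{2} = -1933560321645 - \frac{8844007464}{935089} = - \frac{1808050996450708869}{935089}$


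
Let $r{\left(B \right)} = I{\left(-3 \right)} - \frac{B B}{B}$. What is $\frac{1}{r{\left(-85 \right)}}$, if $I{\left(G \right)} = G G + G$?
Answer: $\frac{1}{91} \approx 0.010989$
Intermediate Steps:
$I{\left(G \right)} = G + G^{2}$ ($I{\left(G \right)} = G^{2} + G = G + G^{2}$)
$r{\left(B \right)} = 6 - B$ ($r{\left(B \right)} = - 3 \left(1 - 3\right) - \frac{B B}{B} = \left(-3\right) \left(-2\right) - \frac{B^{2}}{B} = 6 - B$)
$\frac{1}{r{\left(-85 \right)}} = \frac{1}{6 - -85} = \frac{1}{6 + 85} = \frac{1}{91}$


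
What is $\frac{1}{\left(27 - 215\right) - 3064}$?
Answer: $- \frac{1}{3252} \approx -0.0003075$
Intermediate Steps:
$\frac{1}{\left(27 - 215\right) - 3064} = \frac{1}{-188 - 3064} = \frac{1}{-3252} = - \frac{1}{3252}$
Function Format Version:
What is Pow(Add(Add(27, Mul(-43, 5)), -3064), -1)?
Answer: Rational(-1, 3252) ≈ -0.00030750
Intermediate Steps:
Pow(Add(Add(27, Mul(-43, 5)), -3064), -1) = Pow(Add(Add(27, -215), -3064), -1) = Pow(Add(-188, -3064), -1) = Pow(-3252, -1) = Rational(-1, 3252)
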